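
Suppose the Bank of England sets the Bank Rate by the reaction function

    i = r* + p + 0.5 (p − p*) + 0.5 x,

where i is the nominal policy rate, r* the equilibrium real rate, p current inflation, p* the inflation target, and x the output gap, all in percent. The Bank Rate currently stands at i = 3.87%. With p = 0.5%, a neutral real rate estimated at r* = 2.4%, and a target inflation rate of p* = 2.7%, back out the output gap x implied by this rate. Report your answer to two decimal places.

4.14%

0.5 x = 3.87 − 2.4 − 0.5 − 0.5 × (0.5 − 2.7) = 2.07
x = 2.07 / 0.5 = 4.14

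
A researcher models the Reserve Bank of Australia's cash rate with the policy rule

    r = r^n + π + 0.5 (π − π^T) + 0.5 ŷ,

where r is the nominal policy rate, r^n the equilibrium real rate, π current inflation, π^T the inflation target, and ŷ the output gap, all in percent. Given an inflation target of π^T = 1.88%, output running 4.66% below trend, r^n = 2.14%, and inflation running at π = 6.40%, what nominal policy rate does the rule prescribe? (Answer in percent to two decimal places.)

Output 4.66% below potential → ŷ = -4.66.
r = 2.14 + 6.40 + 0.5 × (6.40 − 1.88) + 0.5 × (-4.66)
   = 2.14 + 6.4 + 2.26 − 2.33 = 8.47

8.47%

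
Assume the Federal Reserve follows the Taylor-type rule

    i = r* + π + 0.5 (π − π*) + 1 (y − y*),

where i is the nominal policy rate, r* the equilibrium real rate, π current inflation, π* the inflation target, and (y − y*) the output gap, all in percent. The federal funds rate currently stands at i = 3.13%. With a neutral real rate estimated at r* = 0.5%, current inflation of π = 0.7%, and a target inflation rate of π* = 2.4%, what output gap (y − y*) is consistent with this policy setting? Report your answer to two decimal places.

2.78%

1 (y − y*) = 3.13 − 0.5 − 0.7 − 0.5 × (0.7 − 2.4) = 2.78
(y − y*) = 2.78 / 1 = 2.78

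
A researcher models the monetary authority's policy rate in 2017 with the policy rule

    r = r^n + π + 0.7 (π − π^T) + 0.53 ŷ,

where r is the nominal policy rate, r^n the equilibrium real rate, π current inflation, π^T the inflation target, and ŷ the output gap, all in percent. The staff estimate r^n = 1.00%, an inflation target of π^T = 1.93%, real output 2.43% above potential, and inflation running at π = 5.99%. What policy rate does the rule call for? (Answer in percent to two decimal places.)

Output 2.43% above potential → ŷ = 2.43.
r = 1.00 + 5.99 + 0.7 × (5.99 − 1.93) + 0.53 × 2.43
   = 1.00 + 5.99 + 2.842 + 1.2879 = 11.12

11.12%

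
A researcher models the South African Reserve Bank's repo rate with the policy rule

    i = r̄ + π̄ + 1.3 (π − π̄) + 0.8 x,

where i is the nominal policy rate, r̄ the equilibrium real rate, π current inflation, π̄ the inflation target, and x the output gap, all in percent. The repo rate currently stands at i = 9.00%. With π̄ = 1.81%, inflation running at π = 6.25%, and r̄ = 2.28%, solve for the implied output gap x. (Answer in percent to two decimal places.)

-1.08%

0.8 x = 9.00 − 2.28 − 1.81 − 1.3 × (6.25 − 1.81) = -0.862
x = -0.862 / 0.8 = -1.08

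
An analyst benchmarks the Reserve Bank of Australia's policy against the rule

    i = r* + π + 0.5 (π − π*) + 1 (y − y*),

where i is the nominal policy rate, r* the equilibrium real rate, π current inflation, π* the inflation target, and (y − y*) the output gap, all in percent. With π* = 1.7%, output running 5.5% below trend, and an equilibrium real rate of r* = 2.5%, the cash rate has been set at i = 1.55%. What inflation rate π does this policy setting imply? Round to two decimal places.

Output 5.5% below potential → (y − y*) = -5.5.
Collecting π: i = r* + (1 + 0.5) π − 0.5 π* + 1 (y − y*)
1.5 π = 1.55 − 2.5 + 0.5 × 1.7 − 1 × (-5.5) = 5.4
π = 5.4 / 1.5 = 3.60

3.60%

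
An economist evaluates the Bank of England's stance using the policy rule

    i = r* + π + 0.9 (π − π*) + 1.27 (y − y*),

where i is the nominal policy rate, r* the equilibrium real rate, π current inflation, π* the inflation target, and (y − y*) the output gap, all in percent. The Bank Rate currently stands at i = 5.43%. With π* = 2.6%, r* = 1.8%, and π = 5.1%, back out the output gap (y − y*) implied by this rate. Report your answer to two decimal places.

-2.93%

1.27 (y − y*) = 5.43 − 1.8 − 5.1 − 0.9 × (5.1 − 2.6) = -3.72
(y − y*) = -3.72 / 1.27 = -2.93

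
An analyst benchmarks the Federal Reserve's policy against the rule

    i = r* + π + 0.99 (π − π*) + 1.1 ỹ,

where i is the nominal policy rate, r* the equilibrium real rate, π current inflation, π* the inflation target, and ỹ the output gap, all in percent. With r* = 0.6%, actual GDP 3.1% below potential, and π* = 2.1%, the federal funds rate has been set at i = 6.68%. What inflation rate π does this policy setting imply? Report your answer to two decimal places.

5.81%

Output 3.1% below potential → ỹ = -3.1.
Collecting π: i = r* + (1 + 0.99) π − 0.99 π* + 1.1 ỹ
1.99 π = 6.68 − 0.6 + 0.99 × 2.1 − 1.1 × (-3.1) = 11.569
π = 11.569 / 1.99 = 5.81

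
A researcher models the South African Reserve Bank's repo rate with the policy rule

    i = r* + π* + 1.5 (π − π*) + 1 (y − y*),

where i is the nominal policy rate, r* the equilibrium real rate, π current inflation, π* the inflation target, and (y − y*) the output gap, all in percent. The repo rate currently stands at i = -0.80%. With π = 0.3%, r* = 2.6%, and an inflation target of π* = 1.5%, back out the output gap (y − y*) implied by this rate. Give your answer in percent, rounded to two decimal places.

-3.10%

1 (y − y*) = -0.80 − 2.6 − 1.5 − 1.5 × (0.3 − 1.5) = -3.1
(y − y*) = -3.1 / 1 = -3.10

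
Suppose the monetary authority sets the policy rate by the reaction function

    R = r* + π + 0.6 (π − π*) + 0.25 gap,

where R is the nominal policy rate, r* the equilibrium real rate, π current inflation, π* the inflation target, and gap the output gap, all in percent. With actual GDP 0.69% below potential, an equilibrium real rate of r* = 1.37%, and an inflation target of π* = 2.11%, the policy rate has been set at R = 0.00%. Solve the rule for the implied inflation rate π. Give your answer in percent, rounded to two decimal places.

Output 0.69% below potential → gap = -0.69.
Collecting π: R = r* + (1 + 0.6) π − 0.6 π* + 0.25 gap
1.6 π = 0.00 − 1.37 + 0.6 × 2.11 − 0.25 × (-0.69) = 0.0685
π = 0.0685 / 1.6 = 0.04

0.04%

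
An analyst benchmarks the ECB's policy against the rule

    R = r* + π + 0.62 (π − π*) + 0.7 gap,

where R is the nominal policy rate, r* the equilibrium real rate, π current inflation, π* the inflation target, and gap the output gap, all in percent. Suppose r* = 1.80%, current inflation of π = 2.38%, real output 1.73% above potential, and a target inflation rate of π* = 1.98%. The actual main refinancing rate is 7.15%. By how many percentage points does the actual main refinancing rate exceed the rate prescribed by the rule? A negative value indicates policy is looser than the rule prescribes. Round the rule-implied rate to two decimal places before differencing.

1.51 pp

Output 1.73% above potential → gap = 1.73.
R = 1.80 + 2.38 + 0.62 × (2.38 − 1.98) + 0.7 × 1.73
   = 1.80 + 2.38 + 0.248 + 1.211 = 5.64
Deviation = 7.15 − 5.64 = 1.51 pp.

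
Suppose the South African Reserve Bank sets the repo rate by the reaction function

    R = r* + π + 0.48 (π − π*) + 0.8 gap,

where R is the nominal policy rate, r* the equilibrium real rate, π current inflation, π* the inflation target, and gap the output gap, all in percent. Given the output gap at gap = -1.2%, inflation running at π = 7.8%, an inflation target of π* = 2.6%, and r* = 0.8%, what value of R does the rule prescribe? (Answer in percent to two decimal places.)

10.14%

R = 0.8 + 7.8 + 0.48 × (7.8 − 2.6) + 0.8 × (-1.2)
   = 0.8 + 7.8 + 2.496 − 0.96 = 10.14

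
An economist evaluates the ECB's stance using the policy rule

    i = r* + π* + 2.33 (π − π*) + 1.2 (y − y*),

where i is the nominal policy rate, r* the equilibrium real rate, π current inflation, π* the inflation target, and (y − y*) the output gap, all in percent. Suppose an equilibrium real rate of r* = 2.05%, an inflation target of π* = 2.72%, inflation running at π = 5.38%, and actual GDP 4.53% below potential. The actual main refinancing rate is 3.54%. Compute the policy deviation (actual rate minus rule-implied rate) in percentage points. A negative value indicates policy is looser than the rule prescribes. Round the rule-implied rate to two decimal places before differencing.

Output 4.53% below potential → (y − y*) = -4.53.
i = 2.05 + 2.72 + 2.33 × (5.38 − 2.72) + 1.2 × (-4.53)
   = 2.05 + 2.72 + 6.1978 − 5.436 = 5.53
Deviation = 3.54 − 5.53 = -1.99 pp.

-1.99 pp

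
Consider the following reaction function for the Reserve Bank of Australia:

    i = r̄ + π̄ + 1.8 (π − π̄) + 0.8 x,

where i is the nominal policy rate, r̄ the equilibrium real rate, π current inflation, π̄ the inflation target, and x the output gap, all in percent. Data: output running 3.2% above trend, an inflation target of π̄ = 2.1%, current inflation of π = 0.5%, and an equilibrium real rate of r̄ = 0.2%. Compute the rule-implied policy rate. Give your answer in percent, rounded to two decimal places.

1.98%

Output 3.2% above potential → x = 3.2.
i = 0.2 + 2.1 + 1.8 × (0.5 − 2.1) + 0.8 × 3.2
   = 0.2 + 2.1 − 2.88 + 2.56 = 1.98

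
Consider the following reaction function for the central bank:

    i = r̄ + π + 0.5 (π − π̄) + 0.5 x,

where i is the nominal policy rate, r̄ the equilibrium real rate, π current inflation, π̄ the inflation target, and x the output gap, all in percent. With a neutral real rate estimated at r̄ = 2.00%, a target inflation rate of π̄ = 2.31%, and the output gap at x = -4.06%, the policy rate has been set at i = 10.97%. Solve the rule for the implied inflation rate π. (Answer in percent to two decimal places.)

Collecting π: i = r̄ + (1 + 0.5) π − 0.5 π̄ + 0.5 x
1.5 π = 10.97 − 2.00 + 0.5 × 2.31 − 0.5 × (-4.06) = 12.155
π = 12.155 / 1.5 = 8.10

8.10%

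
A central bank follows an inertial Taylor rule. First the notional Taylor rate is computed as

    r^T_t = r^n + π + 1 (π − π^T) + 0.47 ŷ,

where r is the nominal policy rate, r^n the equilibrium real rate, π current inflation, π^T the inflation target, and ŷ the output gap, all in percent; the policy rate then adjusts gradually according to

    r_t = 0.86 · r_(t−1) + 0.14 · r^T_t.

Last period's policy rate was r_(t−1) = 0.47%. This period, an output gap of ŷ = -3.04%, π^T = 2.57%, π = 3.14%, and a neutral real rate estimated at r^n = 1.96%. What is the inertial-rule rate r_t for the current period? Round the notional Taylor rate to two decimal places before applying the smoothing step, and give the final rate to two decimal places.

1.00%

r^T_t = 1.96 + 3.14 + 1 × (3.14 − 2.57) + 0.47 × (-3.04)
   = 1.96 + 3.14 + 0.57 − 1.4288 = 4.24
r_t = 0.86 × 0.47 + 0.14 × 4.24 = 0.4042 + 0.5936 = 1.00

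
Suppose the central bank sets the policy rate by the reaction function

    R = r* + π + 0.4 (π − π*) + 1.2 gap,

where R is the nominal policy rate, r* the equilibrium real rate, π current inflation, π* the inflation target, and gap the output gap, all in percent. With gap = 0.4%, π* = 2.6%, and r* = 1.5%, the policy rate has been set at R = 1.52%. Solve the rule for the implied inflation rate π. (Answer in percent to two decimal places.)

0.41%

Collecting π: R = r* + (1 + 0.4) π − 0.4 π* + 1.2 gap
1.4 π = 1.52 − 1.5 + 0.4 × 2.6 − 1.2 × 0.4 = 0.58
π = 0.58 / 1.4 = 0.41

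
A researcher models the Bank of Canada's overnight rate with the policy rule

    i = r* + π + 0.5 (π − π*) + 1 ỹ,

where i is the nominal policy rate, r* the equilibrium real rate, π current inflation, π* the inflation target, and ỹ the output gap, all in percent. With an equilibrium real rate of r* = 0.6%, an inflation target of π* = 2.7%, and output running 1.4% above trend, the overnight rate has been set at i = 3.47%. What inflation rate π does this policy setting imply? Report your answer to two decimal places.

1.88%

Output 1.4% above potential → ỹ = 1.4.
Collecting π: i = r* + (1 + 0.5) π − 0.5 π* + 1 ỹ
1.5 π = 3.47 − 0.6 + 0.5 × 2.7 − 1 × 1.4 = 2.82
π = 2.82 / 1.5 = 1.88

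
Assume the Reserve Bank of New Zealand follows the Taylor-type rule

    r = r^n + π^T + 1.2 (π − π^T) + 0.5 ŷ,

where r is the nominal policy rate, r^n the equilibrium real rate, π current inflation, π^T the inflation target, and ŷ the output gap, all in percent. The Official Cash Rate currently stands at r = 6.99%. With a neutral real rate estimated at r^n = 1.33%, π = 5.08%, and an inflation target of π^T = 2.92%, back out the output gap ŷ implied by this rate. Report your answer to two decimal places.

0.30%

0.5 ŷ = 6.99 − 1.33 − 2.92 − 1.2 × (5.08 − 2.92) = 0.148
ŷ = 0.148 / 0.5 = 0.30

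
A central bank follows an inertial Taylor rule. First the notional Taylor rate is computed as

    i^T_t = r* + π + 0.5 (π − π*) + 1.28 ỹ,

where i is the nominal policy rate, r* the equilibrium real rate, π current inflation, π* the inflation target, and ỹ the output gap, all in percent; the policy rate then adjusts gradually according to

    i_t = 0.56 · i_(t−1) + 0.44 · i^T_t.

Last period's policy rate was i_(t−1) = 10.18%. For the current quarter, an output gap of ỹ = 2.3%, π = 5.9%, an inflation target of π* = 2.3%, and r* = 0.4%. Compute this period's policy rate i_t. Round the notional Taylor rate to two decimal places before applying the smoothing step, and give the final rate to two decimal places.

10.56%

i^T_t = 0.4 + 5.9 + 0.5 × (5.9 − 2.3) + 1.28 × 2.3
   = 0.4 + 5.9 + 1.8 + 2.944 = 11.04
i_t = 0.56 × 10.18 + 0.44 × 11.04 = 5.7008 + 4.8576 = 10.56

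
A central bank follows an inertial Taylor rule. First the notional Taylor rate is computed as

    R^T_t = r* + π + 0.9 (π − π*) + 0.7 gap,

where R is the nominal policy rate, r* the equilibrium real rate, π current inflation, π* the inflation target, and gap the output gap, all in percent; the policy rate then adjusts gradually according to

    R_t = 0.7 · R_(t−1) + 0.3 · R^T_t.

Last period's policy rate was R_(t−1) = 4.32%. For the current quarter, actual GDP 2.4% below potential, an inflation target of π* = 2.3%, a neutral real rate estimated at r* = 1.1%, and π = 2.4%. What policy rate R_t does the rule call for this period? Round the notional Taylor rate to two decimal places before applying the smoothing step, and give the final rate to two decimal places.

3.60%

Output 2.4% below potential → gap = -2.4.
R^T_t = 1.1 + 2.4 + 0.9 × (2.4 − 2.3) + 0.7 × (-2.4)
   = 1.1 + 2.4 + 0.09 − 1.68 = 1.91
R_t = 0.7 × 4.32 + 0.3 × 1.91 = 3.024 + 0.573 = 3.60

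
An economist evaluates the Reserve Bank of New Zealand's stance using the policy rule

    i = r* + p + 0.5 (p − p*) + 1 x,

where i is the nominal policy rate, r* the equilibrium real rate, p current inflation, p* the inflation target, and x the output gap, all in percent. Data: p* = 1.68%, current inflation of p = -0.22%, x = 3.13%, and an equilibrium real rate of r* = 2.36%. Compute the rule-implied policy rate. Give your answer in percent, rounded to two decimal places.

i = 2.36 + (-0.22) + 0.5 × (-0.22 − 1.68) + 1 × 3.13
   = 2.36 − 0.22 − 0.95 + 3.13 = 4.32

4.32%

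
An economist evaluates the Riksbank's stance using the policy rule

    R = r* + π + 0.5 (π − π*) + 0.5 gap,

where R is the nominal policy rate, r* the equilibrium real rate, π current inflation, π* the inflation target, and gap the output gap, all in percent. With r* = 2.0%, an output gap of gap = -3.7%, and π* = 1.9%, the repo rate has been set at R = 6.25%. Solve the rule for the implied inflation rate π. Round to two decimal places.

Collecting π: R = r* + (1 + 0.5) π − 0.5 π* + 0.5 gap
1.5 π = 6.25 − 2.0 + 0.5 × 1.9 − 0.5 × (-3.7) = 7.05
π = 7.05 / 1.5 = 4.70

4.70%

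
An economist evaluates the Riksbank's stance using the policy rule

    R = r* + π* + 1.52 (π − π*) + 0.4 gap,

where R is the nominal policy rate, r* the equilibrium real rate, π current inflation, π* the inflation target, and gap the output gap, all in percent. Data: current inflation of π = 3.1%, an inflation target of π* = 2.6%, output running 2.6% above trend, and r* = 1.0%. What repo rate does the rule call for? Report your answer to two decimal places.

Output 2.6% above potential → gap = 2.6.
R = 1.0 + 2.6 + 1.52 × (3.1 − 2.6) + 0.4 × 2.6
   = 1.0 + 2.6 + 0.76 + 1.04 = 5.40

5.40%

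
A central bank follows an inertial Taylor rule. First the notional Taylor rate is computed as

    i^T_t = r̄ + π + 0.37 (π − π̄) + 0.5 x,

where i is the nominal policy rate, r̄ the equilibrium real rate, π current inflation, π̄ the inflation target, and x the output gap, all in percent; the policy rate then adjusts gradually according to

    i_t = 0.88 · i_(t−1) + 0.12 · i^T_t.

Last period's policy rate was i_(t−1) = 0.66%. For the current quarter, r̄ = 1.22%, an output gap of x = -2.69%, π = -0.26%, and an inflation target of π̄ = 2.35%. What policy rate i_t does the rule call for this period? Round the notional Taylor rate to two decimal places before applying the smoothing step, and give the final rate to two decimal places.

0.42%

i^T_t = 1.22 + (-0.26) + 0.37 × (-0.26 − 2.35) + 0.5 × (-2.69)
   = 1.22 − 0.26 − 0.9657 − 1.345 = -1.35
i_t = 0.88 × 0.66 + 0.12 × (-1.35) = 0.5808 − 0.162 = 0.42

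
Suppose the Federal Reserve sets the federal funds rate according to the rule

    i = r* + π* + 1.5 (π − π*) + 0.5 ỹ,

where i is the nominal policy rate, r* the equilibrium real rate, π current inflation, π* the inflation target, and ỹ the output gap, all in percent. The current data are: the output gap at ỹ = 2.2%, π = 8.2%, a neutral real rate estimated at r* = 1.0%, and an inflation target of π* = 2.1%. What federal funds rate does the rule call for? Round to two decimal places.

13.35%

i = 1.0 + 2.1 + 1.5 × (8.2 − 2.1) + 0.5 × 2.2
   = 1.0 + 2.1 + 9.15 + 1.1 = 13.35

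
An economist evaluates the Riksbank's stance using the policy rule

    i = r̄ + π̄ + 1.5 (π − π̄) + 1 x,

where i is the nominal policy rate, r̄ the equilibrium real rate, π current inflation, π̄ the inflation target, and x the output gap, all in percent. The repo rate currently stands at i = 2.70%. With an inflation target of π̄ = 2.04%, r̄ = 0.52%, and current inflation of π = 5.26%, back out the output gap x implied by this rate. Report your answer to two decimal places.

1 x = 2.70 − 0.52 − 2.04 − 1.5 × (5.26 − 2.04) = -4.69
x = -4.69 / 1 = -4.69

-4.69%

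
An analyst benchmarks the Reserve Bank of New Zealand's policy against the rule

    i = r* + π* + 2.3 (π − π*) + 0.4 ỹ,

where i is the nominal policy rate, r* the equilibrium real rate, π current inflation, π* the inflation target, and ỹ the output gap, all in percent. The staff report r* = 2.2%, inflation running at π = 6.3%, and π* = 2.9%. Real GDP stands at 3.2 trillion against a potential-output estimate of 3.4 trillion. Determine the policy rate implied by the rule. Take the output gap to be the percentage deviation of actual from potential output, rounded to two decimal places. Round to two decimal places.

Output gap = 100 × (3.2 − 3.4) / 3.4 = -5.88%.
i = 2.20 + 2.90 + 2.3 × (6.30 − 2.90) + 0.4 × (-5.88)
   = 2.20 + 2.9 + 7.82 − 2.352 = 10.57

10.57%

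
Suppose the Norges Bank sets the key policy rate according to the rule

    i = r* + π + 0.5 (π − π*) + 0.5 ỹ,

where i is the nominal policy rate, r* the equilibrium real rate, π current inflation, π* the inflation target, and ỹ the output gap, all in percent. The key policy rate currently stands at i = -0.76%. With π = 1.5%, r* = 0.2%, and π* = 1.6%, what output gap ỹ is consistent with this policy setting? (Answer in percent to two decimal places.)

-4.82%

0.5 ỹ = -0.76 − 0.2 − 1.5 − 0.5 × (1.5 − 1.6) = -2.41
ỹ = -2.41 / 0.5 = -4.82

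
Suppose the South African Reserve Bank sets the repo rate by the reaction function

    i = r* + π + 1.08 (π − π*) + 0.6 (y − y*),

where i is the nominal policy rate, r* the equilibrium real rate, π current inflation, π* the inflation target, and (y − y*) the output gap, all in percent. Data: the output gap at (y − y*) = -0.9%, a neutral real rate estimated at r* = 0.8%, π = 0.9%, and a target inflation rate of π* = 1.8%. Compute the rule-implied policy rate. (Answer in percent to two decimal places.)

0.19%

i = 0.8 + 0.9 + 1.08 × (0.9 − 1.8) + 0.6 × (-0.9)
   = 0.8 + 0.9 − 0.972 − 0.54 = 0.19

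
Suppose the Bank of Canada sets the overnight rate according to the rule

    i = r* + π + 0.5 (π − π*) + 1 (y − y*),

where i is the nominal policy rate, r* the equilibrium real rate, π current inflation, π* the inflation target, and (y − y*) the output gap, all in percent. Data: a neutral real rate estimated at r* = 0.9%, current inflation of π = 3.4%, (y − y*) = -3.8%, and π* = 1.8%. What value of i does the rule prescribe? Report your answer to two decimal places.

i = 0.9 + 3.4 + 0.5 × (3.4 − 1.8) + 1 × (-3.8)
   = 0.9 + 3.4 + 0.8 − 3.8 = 1.30

1.30%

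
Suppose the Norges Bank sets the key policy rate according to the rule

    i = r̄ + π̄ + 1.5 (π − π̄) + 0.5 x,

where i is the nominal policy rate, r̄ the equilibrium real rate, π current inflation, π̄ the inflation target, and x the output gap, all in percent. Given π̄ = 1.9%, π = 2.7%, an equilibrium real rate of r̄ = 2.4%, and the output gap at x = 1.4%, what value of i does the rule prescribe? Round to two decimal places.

6.20%

i = 2.4 + 1.9 + 1.5 × (2.7 − 1.9) + 0.5 × 1.4
   = 2.4 + 1.9 + 1.2 + 0.7 = 6.20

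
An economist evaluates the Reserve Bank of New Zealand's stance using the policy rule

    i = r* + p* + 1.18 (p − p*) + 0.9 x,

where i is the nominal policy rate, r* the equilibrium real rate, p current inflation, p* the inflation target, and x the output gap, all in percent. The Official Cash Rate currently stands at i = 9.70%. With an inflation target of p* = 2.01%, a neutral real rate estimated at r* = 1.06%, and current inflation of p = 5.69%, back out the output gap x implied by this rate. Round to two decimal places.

2.54%

0.9 x = 9.70 − 1.06 − 2.01 − 1.18 × (5.69 − 2.01) = 2.2876
x = 2.2876 / 0.9 = 2.54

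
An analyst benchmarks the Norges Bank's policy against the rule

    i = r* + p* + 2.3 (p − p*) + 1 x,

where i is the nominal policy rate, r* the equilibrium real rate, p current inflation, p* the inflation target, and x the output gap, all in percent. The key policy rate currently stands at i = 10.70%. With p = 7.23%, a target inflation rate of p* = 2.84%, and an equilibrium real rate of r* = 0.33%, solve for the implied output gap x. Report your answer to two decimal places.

1 x = 10.70 − 0.33 − 2.84 − 2.3 × (7.23 − 2.84) = -2.567
x = -2.567 / 1 = -2.57

-2.57%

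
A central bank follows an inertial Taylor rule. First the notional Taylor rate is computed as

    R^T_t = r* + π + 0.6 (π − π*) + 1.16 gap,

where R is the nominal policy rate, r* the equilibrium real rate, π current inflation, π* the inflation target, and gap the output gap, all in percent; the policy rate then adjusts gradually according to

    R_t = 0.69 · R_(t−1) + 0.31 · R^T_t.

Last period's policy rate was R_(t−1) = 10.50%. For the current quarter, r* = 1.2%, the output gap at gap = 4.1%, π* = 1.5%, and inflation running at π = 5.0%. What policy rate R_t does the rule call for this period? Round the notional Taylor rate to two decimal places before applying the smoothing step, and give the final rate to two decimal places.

11.29%

R^T_t = 1.2 + 5.0 + 0.6 × (5.0 − 1.5) + 1.16 × 4.1
   = 1.2 + 5 + 2.1 + 4.756 = 13.06
R_t = 0.69 × 10.50 + 0.31 × 13.06 = 7.245 + 4.0486 = 11.29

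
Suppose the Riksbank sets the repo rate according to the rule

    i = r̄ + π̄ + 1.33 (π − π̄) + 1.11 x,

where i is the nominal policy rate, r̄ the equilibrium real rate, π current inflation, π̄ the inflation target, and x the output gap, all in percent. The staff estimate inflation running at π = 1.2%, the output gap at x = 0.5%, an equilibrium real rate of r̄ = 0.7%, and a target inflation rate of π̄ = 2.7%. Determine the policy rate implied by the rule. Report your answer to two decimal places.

i = 0.7 + 2.7 + 1.33 × (1.2 − 2.7) + 1.11 × 0.5
   = 0.7 + 2.7 − 1.995 + 0.555 = 1.96

1.96%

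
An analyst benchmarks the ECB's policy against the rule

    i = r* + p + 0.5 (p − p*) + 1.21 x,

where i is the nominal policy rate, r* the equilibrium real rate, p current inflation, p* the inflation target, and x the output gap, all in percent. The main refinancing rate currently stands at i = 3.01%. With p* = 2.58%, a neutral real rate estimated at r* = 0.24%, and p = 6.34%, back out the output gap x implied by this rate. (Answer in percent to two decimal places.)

-4.50%

1.21 x = 3.01 − 0.24 − 6.34 − 0.5 × (6.34 − 2.58) = -5.45
x = -5.45 / 1.21 = -4.50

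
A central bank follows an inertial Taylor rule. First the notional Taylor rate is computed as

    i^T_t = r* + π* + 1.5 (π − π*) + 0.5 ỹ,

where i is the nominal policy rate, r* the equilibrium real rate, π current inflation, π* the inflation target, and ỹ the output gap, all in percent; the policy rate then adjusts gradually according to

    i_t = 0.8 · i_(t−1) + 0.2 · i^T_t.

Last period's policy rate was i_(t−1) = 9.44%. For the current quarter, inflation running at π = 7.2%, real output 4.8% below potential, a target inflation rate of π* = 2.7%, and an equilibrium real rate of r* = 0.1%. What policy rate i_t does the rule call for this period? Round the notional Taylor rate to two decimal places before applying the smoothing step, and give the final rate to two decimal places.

8.98%

Output 4.8% below potential → ỹ = -4.8.
i^T_t = 0.1 + 2.7 + 1.5 × (7.2 − 2.7) + 0.5 × (-4.8)
   = 0.1 + 2.7 + 6.75 − 2.4 = 7.15
i_t = 0.8 × 9.44 + 0.2 × 7.15 = 7.552 + 1.43 = 8.98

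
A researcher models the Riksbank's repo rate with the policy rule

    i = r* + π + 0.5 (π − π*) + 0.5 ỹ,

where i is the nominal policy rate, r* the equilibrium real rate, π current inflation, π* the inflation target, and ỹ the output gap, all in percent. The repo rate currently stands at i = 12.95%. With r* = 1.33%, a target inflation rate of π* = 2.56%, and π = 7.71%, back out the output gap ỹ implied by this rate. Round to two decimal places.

0.5 ỹ = 12.95 − 1.33 − 7.71 − 0.5 × (7.71 − 2.56) = 1.335
ỹ = 1.335 / 0.5 = 2.67

2.67%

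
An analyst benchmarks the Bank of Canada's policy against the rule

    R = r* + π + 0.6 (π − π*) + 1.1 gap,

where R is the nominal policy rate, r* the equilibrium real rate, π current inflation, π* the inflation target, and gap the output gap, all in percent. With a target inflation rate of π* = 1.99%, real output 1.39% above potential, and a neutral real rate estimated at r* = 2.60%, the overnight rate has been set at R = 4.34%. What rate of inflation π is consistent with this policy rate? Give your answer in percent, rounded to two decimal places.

0.88%

Output 1.39% above potential → gap = 1.39.
Collecting π: R = r* + (1 + 0.6) π − 0.6 π* + 1.1 gap
1.6 π = 4.34 − 2.60 + 0.6 × 1.99 − 1.1 × 1.39 = 1.405
π = 1.405 / 1.6 = 0.88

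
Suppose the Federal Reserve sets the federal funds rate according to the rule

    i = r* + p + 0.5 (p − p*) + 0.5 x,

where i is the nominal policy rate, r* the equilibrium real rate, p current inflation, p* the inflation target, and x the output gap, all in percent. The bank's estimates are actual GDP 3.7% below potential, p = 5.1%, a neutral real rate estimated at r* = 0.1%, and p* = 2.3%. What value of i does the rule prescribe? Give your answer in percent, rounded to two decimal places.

Output 3.7% below potential → x = -3.7.
i = 0.1 + 5.1 + 0.5 × (5.1 − 2.3) + 0.5 × (-3.7)
   = 0.1 + 5.1 + 1.4 − 1.85 = 4.75

4.75%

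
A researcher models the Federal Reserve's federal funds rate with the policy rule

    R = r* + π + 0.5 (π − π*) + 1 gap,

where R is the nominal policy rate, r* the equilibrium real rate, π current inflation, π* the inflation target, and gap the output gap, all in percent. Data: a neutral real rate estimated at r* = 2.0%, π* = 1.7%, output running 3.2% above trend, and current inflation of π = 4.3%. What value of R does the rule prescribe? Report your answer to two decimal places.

10.80%

Output 3.2% above potential → gap = 3.2.
R = 2.0 + 4.3 + 0.5 × (4.3 − 1.7) + 1 × 3.2
   = 2.0 + 4.3 + 1.3 + 3.2 = 10.80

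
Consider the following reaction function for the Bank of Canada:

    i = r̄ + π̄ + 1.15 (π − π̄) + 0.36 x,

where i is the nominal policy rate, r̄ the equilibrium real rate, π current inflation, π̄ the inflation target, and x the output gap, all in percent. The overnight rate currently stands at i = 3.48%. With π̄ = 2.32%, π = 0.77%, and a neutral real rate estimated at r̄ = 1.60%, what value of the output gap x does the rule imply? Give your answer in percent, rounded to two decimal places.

0.36 x = 3.48 − 1.60 − 2.32 − 1.15 × (0.77 − 2.32) = 1.3425
x = 1.3425 / 0.36 = 3.73

3.73%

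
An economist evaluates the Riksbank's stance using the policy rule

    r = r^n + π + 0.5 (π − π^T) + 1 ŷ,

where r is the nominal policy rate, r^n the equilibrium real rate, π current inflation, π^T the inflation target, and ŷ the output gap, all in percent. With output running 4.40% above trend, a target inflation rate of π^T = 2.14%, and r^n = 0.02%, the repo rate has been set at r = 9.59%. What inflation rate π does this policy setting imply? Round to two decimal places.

4.16%

Output 4.40% above potential → ŷ = 4.40.
Collecting π: r = r^n + (1 + 0.5) π − 0.5 π^T + 1 ŷ
1.5 π = 9.59 − 0.02 + 0.5 × 2.14 − 1 × 4.40 = 6.24
π = 6.24 / 1.5 = 4.16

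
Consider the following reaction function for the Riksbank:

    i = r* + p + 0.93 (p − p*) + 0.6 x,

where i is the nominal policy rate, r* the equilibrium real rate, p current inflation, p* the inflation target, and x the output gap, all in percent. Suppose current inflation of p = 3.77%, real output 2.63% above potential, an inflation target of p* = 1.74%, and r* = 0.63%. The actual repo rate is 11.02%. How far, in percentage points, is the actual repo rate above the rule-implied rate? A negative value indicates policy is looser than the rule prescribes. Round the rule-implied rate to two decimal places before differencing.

Output 2.63% above potential → x = 2.63.
i = 0.63 + 3.77 + 0.93 × (3.77 − 1.74) + 0.6 × 2.63
   = 0.63 + 3.77 + 1.8879 + 1.578 = 7.87
Deviation = 11.02 − 7.87 = 3.15 pp.

3.15 pp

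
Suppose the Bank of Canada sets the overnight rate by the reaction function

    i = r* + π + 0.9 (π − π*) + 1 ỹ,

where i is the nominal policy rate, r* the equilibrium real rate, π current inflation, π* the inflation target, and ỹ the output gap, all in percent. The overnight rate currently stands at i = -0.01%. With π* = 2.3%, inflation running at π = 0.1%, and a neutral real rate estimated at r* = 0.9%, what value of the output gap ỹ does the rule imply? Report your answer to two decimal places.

0.97%

1 ỹ = -0.01 − 0.9 − 0.1 − 0.9 × (0.1 − 2.3) = 0.97
ỹ = 0.97 / 1 = 0.97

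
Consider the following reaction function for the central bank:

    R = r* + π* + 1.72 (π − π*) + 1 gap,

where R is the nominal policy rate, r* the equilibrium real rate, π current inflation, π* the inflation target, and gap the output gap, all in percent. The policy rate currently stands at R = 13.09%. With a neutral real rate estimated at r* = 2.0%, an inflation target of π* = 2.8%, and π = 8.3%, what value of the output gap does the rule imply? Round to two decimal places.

1 gap = 13.09 − 2.0 − 2.8 − 1.72 × (8.3 − 2.8) = -1.17
gap = -1.17 / 1 = -1.17

-1.17%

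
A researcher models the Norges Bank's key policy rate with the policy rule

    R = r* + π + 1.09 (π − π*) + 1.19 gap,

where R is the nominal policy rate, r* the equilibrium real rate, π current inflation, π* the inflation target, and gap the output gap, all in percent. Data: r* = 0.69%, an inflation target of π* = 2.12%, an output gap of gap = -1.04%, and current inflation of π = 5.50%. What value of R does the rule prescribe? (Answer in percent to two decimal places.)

8.64%

R = 0.69 + 5.50 + 1.09 × (5.50 − 2.12) + 1.19 × (-1.04)
   = 0.69 + 5.5 + 3.6842 − 1.2376 = 8.64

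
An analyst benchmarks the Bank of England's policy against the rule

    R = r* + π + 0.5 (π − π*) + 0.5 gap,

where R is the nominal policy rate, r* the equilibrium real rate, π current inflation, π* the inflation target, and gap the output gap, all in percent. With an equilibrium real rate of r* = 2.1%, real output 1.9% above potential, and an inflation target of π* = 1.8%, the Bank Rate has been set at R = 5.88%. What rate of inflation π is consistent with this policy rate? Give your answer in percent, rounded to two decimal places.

Output 1.9% above potential → gap = 1.9.
Collecting π: R = r* + (1 + 0.5) π − 0.5 π* + 0.5 gap
1.5 π = 5.88 − 2.1 + 0.5 × 1.8 − 0.5 × 1.9 = 3.73
π = 3.73 / 1.5 = 2.49

2.49%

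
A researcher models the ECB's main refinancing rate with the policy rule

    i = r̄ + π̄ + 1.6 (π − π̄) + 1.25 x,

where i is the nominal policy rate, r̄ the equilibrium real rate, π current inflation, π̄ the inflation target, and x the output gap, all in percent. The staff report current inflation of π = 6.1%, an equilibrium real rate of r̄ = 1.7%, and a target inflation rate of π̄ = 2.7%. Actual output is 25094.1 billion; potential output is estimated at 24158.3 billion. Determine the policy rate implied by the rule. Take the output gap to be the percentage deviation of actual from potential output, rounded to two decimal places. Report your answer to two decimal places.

14.68%

Output gap = 100 × (25094.1 − 24158.3) / 24158.3 = 3.87%.
i = 1.70 + 2.70 + 1.6 × (6.10 − 2.70) + 1.25 × 3.87
   = 1.70 + 2.7 + 5.44 + 4.8375 = 14.68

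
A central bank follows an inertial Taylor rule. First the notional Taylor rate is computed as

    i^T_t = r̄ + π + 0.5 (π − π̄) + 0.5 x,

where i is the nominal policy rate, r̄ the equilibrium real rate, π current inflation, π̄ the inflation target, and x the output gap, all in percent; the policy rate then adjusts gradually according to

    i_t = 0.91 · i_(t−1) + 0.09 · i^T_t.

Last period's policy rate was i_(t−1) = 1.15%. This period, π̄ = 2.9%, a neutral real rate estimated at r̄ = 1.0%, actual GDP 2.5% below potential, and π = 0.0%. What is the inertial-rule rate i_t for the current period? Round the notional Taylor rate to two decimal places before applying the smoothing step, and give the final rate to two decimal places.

Output 2.5% below potential → x = -2.5.
i^T_t = 1.0 + 0.0 + 0.5 × (0.0 − 2.9) + 0.5 × (-2.5)
   = 1.0 + 0 − 1.45 − 1.25 = -1.70
i_t = 0.91 × 1.15 + 0.09 × (-1.70) = 1.0465 − 0.153 = 0.89

0.89%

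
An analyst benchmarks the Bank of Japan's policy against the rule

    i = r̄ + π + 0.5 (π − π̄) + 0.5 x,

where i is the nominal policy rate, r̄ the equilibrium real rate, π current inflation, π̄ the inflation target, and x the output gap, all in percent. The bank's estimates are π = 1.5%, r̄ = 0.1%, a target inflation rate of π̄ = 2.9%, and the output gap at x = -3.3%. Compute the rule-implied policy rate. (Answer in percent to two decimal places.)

-0.75%

i = 0.1 + 1.5 + 0.5 × (1.5 − 2.9) + 0.5 × (-3.3)
   = 0.1 + 1.5 − 0.7 − 1.65 = -0.75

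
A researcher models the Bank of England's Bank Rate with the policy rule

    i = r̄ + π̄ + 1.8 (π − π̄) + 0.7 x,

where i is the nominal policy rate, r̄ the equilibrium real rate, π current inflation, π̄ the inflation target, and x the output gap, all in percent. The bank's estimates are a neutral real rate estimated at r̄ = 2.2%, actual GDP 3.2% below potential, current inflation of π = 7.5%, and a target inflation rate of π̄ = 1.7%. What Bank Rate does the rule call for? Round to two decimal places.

Output 3.2% below potential → x = -3.2.
i = 2.2 + 1.7 + 1.8 × (7.5 − 1.7) + 0.7 × (-3.2)
   = 2.2 + 1.7 + 10.44 − 2.24 = 12.10

12.10%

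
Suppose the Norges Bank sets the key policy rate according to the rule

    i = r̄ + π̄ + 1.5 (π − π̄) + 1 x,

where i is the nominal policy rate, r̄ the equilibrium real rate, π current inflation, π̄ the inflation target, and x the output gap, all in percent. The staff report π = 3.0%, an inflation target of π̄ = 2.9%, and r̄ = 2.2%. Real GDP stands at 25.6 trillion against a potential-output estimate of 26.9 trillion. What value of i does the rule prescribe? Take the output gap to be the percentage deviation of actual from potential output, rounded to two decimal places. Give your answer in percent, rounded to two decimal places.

0.42%

Output gap = 100 × (25.6 − 26.9) / 26.9 = -4.83%.
i = 2.20 + 2.90 + 1.5 × (3.00 − 2.90) + 1 × (-4.83)
   = 2.20 + 2.9 + 0.15 − 4.83 = 0.42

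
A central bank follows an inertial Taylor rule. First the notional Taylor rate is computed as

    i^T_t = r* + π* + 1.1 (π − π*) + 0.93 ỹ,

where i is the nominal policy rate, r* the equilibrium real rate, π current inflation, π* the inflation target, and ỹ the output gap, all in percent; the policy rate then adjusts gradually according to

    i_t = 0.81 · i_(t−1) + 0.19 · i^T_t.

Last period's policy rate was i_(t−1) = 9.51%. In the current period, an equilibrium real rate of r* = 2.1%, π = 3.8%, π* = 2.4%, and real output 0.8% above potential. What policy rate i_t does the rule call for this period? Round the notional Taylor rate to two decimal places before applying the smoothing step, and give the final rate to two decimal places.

8.99%

Output 0.8% above potential → ỹ = 0.8.
i^T_t = 2.1 + 2.4 + 1.1 × (3.8 − 2.4) + 0.93 × 0.8
   = 2.1 + 2.4 + 1.54 + 0.744 = 6.78
i_t = 0.81 × 9.51 + 0.19 × 6.78 = 7.7031 + 1.2882 = 8.99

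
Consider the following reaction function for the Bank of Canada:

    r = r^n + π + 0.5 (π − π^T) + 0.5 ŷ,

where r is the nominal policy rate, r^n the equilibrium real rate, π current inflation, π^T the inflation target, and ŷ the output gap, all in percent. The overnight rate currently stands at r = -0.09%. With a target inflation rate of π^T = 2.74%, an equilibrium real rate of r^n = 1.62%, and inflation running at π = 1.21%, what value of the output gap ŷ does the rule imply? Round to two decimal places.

-4.31%

0.5 ŷ = -0.09 − 1.62 − 1.21 − 0.5 × (1.21 − 2.74) = -2.155
ŷ = -2.155 / 0.5 = -4.31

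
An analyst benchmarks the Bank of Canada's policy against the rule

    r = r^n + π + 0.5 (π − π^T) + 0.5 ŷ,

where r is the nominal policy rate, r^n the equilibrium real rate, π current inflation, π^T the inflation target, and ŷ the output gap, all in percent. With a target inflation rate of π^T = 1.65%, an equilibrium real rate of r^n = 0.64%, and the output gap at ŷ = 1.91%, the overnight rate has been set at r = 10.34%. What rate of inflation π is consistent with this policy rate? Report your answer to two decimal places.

Collecting π: r = r^n + (1 + 0.5) π − 0.5 π^T + 0.5 ŷ
1.5 π = 10.34 − 0.64 + 0.5 × 1.65 − 0.5 × 1.91 = 9.57
π = 9.57 / 1.5 = 6.38

6.38%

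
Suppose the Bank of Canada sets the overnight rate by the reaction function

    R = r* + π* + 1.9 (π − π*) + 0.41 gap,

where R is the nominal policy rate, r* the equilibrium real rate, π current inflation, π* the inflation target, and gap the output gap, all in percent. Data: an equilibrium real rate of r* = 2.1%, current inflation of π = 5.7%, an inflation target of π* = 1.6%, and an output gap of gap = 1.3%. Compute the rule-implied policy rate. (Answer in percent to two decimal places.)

12.02%

R = 2.1 + 1.6 + 1.9 × (5.7 − 1.6) + 0.41 × 1.3
   = 2.1 + 1.6 + 7.79 + 0.533 = 12.02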